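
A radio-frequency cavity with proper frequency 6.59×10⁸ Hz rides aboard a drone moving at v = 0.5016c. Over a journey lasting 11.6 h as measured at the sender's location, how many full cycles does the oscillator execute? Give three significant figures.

γ = 1/√(1 − 0.5016²) = 1/√0.7484 = 1.156
The oscillator's own cycle count is N = f × τ where τ is the proper time aboard the drone. τ = Δt/γ = 11.6/1.156 = 10.04 h = 3.613×10⁴ s.
N = 6.59×10⁸ × 3.613×10⁴ = 2.381×10¹³.

N = 2.38×10¹³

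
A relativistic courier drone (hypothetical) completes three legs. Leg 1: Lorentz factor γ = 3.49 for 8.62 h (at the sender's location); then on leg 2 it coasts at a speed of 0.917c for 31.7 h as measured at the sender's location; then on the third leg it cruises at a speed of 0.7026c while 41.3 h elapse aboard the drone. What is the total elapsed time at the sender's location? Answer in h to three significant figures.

Leg 1: 8.62 h is already measured at the sender's location.
Leg 2: 31.7 h is already measured at the sender's location.
Leg 3: γ = 1/√(1 − 0.7026²) = 1/√0.5064 = 1.405; Δt_3 = 1.405 × 41.3 = 58.04 h.
Total: 8.620 + 31.70 + 58.04 h.

Δt = 98.4 h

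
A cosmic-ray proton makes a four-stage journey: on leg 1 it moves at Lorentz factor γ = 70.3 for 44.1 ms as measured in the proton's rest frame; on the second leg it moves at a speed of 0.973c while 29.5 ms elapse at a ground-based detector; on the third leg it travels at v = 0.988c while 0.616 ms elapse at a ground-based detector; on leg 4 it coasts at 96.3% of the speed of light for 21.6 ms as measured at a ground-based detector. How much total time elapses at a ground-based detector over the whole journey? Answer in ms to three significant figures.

Leg 1: γ = 70.3; Δt_1 = 70.30 × 44.1 = 3100 ms.
Leg 2: 29.5 ms is already measured at a ground-based detector.
Leg 3: 0.616 ms is already measured at a ground-based detector.
Leg 4: 21.6 ms is already measured at a ground-based detector.
Total: 3100 + 29.50 + 0.6160 + 21.60 ms.

Δt = 3150 ms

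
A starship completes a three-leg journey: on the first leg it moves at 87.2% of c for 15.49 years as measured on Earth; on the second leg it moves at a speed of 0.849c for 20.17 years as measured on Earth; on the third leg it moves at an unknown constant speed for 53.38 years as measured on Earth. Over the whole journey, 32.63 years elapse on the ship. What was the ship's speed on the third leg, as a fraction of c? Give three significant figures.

β = 0.963

Leg 1: β = 0.872; γ = 1/√(1 − 0.872²) = 1/√0.2396 = 2.043; τ_1 = 15.49/2.043 = 7.582 years.
Leg 2: γ = 1/√(1 − 0.849²) = 1/√0.2792 = 1.893; τ_2 = 20.17/1.893 = 10.66 years.
Leg 3: speed unknown; τ_3 = 53.38/γ_3.
Total proper time: 7.582 + 10.66 + τ_3 = 32.63, so τ_3 = 32.63 − 18.24 = 14.39 years.
γ_3 = 53.38/14.39 = 3.710; β = √(1 − 1/γ²) = √0.9273.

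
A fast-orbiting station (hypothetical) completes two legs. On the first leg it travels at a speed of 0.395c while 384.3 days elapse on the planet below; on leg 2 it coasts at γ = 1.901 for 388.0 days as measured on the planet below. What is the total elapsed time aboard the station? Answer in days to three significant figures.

τ = 557 days

Leg 1: γ = 1/√(1 − 0.395²) = 1/√0.8440 = 1.089; τ_1 = 384.3/1.089 = 353.0 days.
Leg 2: γ = 1.901; τ_2 = 388.0/1.901 = 204.1 days.
Total: 353.0 + 204.1 days.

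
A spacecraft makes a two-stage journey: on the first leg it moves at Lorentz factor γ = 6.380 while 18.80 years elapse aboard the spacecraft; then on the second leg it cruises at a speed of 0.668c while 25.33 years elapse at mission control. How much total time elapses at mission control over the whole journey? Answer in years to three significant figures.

Δt = 145 years

Leg 1: γ = 6.380; Δt_1 = 6.380 × 18.80 = 119.9 years.
Leg 2: 25.33 years is already measured at mission control.
Total: 119.9 + 25.33 years.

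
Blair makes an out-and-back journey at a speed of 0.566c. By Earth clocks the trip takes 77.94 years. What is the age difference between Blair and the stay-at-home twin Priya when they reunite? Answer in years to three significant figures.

Δt − τ = 13.7 years

γ = 1/√(1 − 0.566²) = 1/√0.6796 = 1.213
Blair's elapsed proper time: τ = 77.94/1.213 = 64.25 years.
Age gap = Δt − τ = 77.94 − 64.25 years.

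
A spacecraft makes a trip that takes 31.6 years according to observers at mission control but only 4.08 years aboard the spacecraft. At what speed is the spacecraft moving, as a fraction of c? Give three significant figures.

β = 0.992

The proper time is measured aboard the spacecraft (both events occur at the spacecraft's location); Δt is measured at mission control. γ = Δt/τ = 31.6/4.08 = 7.745.
β = √(1 − 1/γ²) = √(1 − 0.01667) = √0.9833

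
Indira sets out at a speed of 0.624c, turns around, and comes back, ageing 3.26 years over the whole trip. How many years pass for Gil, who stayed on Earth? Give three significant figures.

γ = 1/√(1 − 0.624²) = 1/√0.6106 = 1.280
Earth-frame duration is the dilated interval: Δt = γτ = 1.280 × 3.26 years.

Δt = 4.17 years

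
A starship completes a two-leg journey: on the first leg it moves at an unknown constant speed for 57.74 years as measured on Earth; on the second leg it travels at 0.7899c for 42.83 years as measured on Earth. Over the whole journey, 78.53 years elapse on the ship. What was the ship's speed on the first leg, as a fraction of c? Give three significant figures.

Leg 1: speed unknown; τ_1 = 57.74/γ_1.
Leg 2: γ = 1/√(1 − 0.7899²) = 1/√0.3761 = 1.631; τ_2 = 42.83/1.631 = 26.26 years.
Total proper time: τ_1 + 26.26 = 78.53, so τ_1 = 78.53 − 26.26 = 52.27 years.
γ_1 = 57.74/52.27 = 1.105; β = √(1 − 1/γ²) = √0.1806.

β = 0.425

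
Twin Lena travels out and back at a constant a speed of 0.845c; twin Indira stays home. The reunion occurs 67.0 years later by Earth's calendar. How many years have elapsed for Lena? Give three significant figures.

τ = 35.8 years

γ = 1/√(1 − 0.845²) = 1/√0.2860 = 1.870
Lena's clock measures proper time along the trip: τ = Δt/γ = 67.0/1.870 years.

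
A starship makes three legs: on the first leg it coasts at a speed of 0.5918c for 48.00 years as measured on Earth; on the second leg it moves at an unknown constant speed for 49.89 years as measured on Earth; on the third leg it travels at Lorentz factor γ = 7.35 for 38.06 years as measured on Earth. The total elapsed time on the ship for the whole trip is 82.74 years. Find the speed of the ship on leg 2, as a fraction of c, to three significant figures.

β = 0.627

Leg 1: γ = 1/√(1 − 0.5918²) = 1/√0.6498 = 1.241; τ_1 = 48.00/1.241 = 38.69 years.
Leg 2: speed unknown; τ_2 = 49.89/γ_2.
Leg 3: γ = 7.35; τ_3 = 38.06/7.350 = 5.178 years.
Total proper time: 38.69 + τ_2 + 5.178 = 82.74, so τ_2 = 82.74 − 43.87 = 38.87 years.
γ_2 = 49.89/38.87 = 1.284; β = √(1 − 1/γ²) = √0.3930.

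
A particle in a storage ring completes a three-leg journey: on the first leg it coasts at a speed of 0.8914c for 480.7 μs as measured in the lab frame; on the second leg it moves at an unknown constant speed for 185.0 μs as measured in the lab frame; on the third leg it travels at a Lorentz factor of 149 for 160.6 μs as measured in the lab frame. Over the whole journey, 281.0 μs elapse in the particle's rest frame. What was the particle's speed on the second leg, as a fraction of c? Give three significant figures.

Leg 1: γ = 1/√(1 − 0.8914²) = 1/√0.2054 = 2.206; τ_1 = 480.7/2.206 = 217.9 μs.
Leg 2: speed unknown; τ_2 = 185.0/γ_2.
Leg 3: γ = 149; τ_3 = 160.6/149.0 = 1.078 μs.
Total proper time: 217.9 + τ_2 + 1.078 = 281.0, so τ_2 = 281.0 − 218.9 = 62.06 μs.
γ_2 = 185.0/62.06 = 2.981; β = √(1 − 1/γ²) = √0.8875.

β = 0.942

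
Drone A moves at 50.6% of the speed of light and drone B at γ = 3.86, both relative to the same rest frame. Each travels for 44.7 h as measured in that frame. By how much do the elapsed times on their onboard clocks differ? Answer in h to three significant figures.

|τ_A − τ_B| = 27.0 h

A: β = 0.506; γ = 1/√(1 − 0.506²) = 1/√0.7440 = 1.159; τ_A = 44.7/1.159 = 38.56 h.
B: γ = 3.86; τ_B = 44.7/3.860 = 11.58 h.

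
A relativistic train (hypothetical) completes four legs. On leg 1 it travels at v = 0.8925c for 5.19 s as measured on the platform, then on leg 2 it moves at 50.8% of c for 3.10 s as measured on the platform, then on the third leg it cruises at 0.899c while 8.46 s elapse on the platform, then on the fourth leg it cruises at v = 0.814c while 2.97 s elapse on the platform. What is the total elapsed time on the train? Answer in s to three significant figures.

τ = 10.4 s

Leg 1: γ = 1/√(1 − 0.8925²) = 1/√0.2034 = 2.217; τ_1 = 5.19/2.217 = 2.341 s.
Leg 2: β = 0.508; γ = 1/√(1 − 0.508²) = 1/√0.7419 = 1.161; τ_2 = 3.10/1.161 = 2.670 s.
Leg 3: γ = 1/√(1 − 0.899²) = 1/√0.1918 = 2.283; τ_3 = 8.46/2.283 = 3.705 s.
Leg 4: γ = 1/√(1 − 0.814²) = 1/√0.3374 = 1.722; τ_4 = 2.97/1.722 = 1.725 s.
Total: 2.341 + 2.670 + 3.705 + 1.725 s.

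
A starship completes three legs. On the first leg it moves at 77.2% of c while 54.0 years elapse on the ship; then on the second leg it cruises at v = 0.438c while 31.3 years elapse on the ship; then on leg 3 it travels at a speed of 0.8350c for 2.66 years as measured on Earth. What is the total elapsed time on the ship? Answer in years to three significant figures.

Leg 1: 54.0 years is already measured on the ship.
Leg 2: 31.3 years is already measured on the ship.
Leg 3: γ = 1/√(1 − 0.8350²) = 1/√0.3028 = 1.817; τ_3 = 2.66/1.817 = 1.464 years.
Total: 54.00 + 31.30 + 1.464 years.

τ = 86.8 years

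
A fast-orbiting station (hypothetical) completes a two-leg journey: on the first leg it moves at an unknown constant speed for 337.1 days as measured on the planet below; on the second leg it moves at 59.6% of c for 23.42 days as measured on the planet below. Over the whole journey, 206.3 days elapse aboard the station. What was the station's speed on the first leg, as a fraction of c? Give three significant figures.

Leg 1: speed unknown; τ_1 = 337.1/γ_1.
Leg 2: β = 0.596; γ = 1/√(1 − 0.596²) = 1/√0.6448 = 1.245; τ_2 = 23.42/1.245 = 18.81 days.
Total proper time: τ_1 + 18.81 = 206.3, so τ_1 = 206.3 − 18.81 = 187.5 days.
γ_1 = 337.1/187.5 = 1.798; β = √(1 − 1/γ²) = √0.6906.

β = 0.831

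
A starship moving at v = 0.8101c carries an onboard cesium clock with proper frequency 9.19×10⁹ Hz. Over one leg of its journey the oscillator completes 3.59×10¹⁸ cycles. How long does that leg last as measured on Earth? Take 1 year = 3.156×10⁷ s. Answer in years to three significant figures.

γ = 1/√(1 − 0.8101²) = 1/√0.3437 = 1.706
Proper time for N cycles: τ = N/f = 3.59×10¹⁸/(9.19×10⁹) = 3.906×10⁸ s = 12.38 years.
Lab-frame duration Δt = γτ = 1.706 × 12.38 = 21.11 years.

Δt = 21.1 years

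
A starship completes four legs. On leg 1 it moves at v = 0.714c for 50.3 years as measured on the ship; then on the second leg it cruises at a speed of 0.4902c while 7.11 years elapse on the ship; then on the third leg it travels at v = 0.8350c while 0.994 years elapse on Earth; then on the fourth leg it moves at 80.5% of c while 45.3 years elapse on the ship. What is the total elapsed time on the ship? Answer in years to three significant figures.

Leg 1: 50.3 years is already measured on the ship.
Leg 2: 7.11 years is already measured on the ship.
Leg 3: γ = 1/√(1 − 0.8350²) = 1/√0.3028 = 1.817; τ_3 = 0.994/1.817 = 0.5469 years.
Leg 4: 45.3 years is already measured on the ship.
Total: 50.30 + 7.110 + 0.5469 + 45.30 years.

τ = 103 years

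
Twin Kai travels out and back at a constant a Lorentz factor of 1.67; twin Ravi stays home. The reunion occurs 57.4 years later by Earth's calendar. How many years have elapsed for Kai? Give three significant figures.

τ = 34.4 years

γ = 1.67
Kai's clock measures proper time along the trip: τ = Δt/γ = 57.4/1.670 years.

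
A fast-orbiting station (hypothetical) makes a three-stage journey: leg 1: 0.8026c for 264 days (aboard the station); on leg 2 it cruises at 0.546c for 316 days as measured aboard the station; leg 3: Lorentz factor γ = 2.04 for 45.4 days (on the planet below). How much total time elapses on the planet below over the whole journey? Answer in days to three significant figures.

Leg 1: γ = 1/√(1 − 0.8026²) = 1/√0.3558 = 1.676; Δt_1 = 1.676 × 264 = 442.6 days.
Leg 2: γ = 1/√(1 − 0.546²) = 1/√0.7019 = 1.194; Δt_2 = 1.194 × 316 = 377.2 days.
Leg 3: 45.4 days is already measured on the planet below.
Total: 442.6 + 377.2 + 45.40 days.

Δt = 865 days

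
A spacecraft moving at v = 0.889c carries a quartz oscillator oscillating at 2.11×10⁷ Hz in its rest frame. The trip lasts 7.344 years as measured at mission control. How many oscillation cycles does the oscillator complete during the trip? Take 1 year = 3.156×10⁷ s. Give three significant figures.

γ = 1/√(1 − 0.889²) = 1/√0.2097 = 2.184
The oscillator's own cycle count is N = f × τ where τ is the proper time aboard the spacecraft. τ = Δt/γ = 7.344/2.184 = 3.363 years = 1.061×10⁸ s.
N = 2.11×10⁷ × 1.061×10⁸ = 2.239×10¹⁵.

N = 2.24×10¹⁵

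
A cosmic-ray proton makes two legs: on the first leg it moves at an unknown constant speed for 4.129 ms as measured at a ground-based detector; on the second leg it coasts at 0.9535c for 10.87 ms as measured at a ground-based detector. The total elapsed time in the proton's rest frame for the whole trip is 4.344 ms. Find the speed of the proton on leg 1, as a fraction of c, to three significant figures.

β = 0.966

Leg 1: speed unknown; τ_1 = 4.129/γ_1.
Leg 2: γ = 1/√(1 − 0.9535²) = 1/√0.09084 = 3.318; τ_2 = 10.87/3.318 = 3.276 ms.
Total proper time: τ_1 + 3.276 = 4.344, so τ_1 = 4.344 − 3.276 = 1.068 ms.
γ_1 = 4.129/1.068 = 3.867; β = √(1 − 1/γ²) = √0.9331.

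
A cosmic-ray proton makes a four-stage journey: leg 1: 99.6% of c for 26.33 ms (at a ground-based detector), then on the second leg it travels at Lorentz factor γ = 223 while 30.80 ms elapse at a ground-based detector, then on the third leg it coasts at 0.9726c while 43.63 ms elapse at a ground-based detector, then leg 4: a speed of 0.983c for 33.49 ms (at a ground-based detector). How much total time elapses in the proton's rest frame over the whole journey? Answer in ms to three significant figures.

Leg 1: β = 0.996; γ = 1/√(1 − 0.996²) = 1/√0.007984 = 11.19; τ_1 = 26.33/11.19 = 2.353 ms.
Leg 2: γ = 223; τ_2 = 30.80/223.0 = 0.1381 ms.
Leg 3: γ = 1/√(1 − 0.9726²) = 1/√0.05405 = 4.301; τ_3 = 43.63/4.301 = 10.14 ms.
Leg 4: γ = 1/√(1 − 0.983²) = 1/√0.03371 = 5.446; τ_4 = 33.49/5.446 = 6.149 ms.
Total: 2.353 + 0.1381 + 10.14 + 6.149 ms.

τ = 18.8 ms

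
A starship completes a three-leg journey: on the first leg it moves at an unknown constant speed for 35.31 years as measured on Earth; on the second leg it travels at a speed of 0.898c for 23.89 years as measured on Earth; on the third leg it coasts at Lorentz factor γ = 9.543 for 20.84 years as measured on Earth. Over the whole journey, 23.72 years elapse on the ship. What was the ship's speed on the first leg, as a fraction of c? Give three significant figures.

β = 0.950

Leg 1: speed unknown; τ_1 = 35.31/γ_1.
Leg 2: γ = 1/√(1 − 0.898²) = 1/√0.1936 = 2.273; τ_2 = 23.89/2.273 = 10.51 years.
Leg 3: γ = 9.543; τ_3 = 20.84/9.543 = 2.184 years.
Total proper time: τ_1 + 10.51 + 2.184 = 23.72, so τ_1 = 23.72 − 12.70 = 11.02 years.
γ_1 = 35.31/11.02 = 3.203; β = √(1 − 1/γ²) = √0.9025.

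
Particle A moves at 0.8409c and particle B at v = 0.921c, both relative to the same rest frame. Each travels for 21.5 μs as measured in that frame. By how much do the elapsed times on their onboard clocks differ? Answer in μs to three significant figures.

|τ_A − τ_B| = 3.26 μs

A: γ = 1/√(1 − 0.8409²) = 1/√0.2929 = 1.848; τ_A = 21.5/1.848 = 11.64 μs.
B: γ = 1/√(1 − 0.921²) = 1/√0.1518 = 2.567; τ_B = 21.5/2.567 = 8.376 μs.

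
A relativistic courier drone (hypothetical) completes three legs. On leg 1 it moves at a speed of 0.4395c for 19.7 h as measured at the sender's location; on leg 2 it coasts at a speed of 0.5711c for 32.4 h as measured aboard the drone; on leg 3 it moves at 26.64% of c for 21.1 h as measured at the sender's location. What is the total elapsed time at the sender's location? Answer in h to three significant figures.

Leg 1: 19.7 h is already measured at the sender's location.
Leg 2: γ = 1/√(1 − 0.5711²) = 1/√0.6738 = 1.218; Δt_2 = 1.218 × 32.4 = 39.47 h.
Leg 3: 21.1 h is already measured at the sender's location.
Total: 19.70 + 39.47 + 21.10 h.

Δt = 80.3 h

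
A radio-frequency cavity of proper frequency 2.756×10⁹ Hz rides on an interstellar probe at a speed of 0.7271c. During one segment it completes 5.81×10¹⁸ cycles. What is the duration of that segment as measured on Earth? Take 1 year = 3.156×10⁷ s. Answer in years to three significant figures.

γ = 1/√(1 − 0.7271²) = 1/√0.4713 = 1.457
Proper time for N cycles: τ = N/f = 5.81×10¹⁸/(2.756×10⁹) = 2.108×10⁹ s = 66.80 years.
Lab-frame duration Δt = γτ = 1.457 × 66.80 = 97.30 years.

Δt = 97.3 years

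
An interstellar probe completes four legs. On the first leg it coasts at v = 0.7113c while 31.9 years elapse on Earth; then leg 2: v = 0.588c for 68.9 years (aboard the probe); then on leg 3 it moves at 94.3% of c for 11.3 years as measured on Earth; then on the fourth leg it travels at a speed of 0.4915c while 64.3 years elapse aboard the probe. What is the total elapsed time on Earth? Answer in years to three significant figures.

Δt = 202 years

Leg 1: 31.9 years is already measured on Earth.
Leg 2: γ = 1/√(1 − 0.588²) = 1/√0.6543 = 1.236; Δt_2 = 1.236 × 68.9 = 85.18 years.
Leg 3: 11.3 years is already measured on Earth.
Leg 4: γ = 1/√(1 − 0.4915²) = 1/√0.7584 = 1.148; Δt_4 = 1.148 × 64.3 = 73.83 years.
Total: 31.90 + 85.18 + 11.30 + 73.83 years.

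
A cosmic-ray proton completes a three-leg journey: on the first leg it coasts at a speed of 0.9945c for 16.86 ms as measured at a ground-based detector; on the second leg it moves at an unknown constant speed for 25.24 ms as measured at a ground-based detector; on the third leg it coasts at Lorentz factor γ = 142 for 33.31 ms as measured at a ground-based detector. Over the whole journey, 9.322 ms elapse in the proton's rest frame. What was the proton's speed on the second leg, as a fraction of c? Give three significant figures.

β = 0.957

Leg 1: γ = 1/√(1 − 0.9945²) = 1/√0.01097 = 9.548; τ_1 = 16.86/9.548 = 1.766 ms.
Leg 2: speed unknown; τ_2 = 25.24/γ_2.
Leg 3: γ = 142; τ_3 = 33.31/142.0 = 0.2346 ms.
Total proper time: 1.766 + τ_2 + 0.2346 = 9.322, so τ_2 = 9.322 − 2.000 = 7.322 ms.
γ_2 = 25.24/7.322 = 3.447; β = √(1 − 1/γ²) = √0.9159.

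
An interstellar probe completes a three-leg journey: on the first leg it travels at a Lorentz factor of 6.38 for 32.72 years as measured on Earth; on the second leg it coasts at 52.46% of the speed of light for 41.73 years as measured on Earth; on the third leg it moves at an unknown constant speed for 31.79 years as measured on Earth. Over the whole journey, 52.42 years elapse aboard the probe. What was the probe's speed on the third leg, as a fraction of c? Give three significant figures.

Leg 1: γ = 6.38; τ_1 = 32.72/6.380 = 5.129 years.
Leg 2: β = 0.5246; γ = 1/√(1 − 0.5246²) = 1/√0.7248 = 1.175; τ_2 = 41.73/1.175 = 35.53 years.
Leg 3: speed unknown; τ_3 = 31.79/γ_3.
Total proper time: 5.129 + 35.53 + τ_3 = 52.42, so τ_3 = 52.42 − 40.66 = 11.76 years.
γ_3 = 31.79/11.76 = 2.702; β = √(1 − 1/γ²) = √0.8630.

β = 0.929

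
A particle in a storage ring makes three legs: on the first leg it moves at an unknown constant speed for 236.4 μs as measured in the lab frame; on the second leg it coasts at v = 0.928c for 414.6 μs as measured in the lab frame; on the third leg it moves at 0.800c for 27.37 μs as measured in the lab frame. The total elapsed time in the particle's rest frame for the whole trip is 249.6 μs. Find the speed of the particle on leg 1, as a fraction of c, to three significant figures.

β = 0.943

Leg 1: speed unknown; τ_1 = 236.4/γ_1.
Leg 2: γ = 1/√(1 − 0.928²) = 1/√0.1388 = 2.684; τ_2 = 414.6/2.684 = 154.5 μs.
Leg 3: γ = 1/√(1 − 0.800²) = 5/3 ≈ 1.667; τ_3 = 27.37/1.667 = 16.42 μs.
Total proper time: τ_1 + 154.5 + 16.42 = 249.6, so τ_1 = 249.6 − 170.9 = 78.71 μs.
γ_1 = 236.4/78.71 = 3.004; β = √(1 − 1/γ²) = √0.8892.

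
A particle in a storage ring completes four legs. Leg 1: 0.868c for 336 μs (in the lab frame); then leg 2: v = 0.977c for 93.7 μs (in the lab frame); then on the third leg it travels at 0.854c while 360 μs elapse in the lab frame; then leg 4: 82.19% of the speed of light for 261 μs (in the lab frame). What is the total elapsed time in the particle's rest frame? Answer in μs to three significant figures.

τ = 523 μs

Leg 1: γ = 1/√(1 − 0.868²) = 1/√0.2466 = 2.014; τ_1 = 336/2.014 = 166.8 μs.
Leg 2: γ = 1/√(1 − 0.977²) = 1/√0.04547 = 4.690; τ_2 = 93.7/4.690 = 19.98 μs.
Leg 3: γ = 1/√(1 − 0.854²) = 1/√0.2707 = 1.922; τ_3 = 360/1.922 = 187.3 μs.
Leg 4: β = 0.8219; γ = 1/√(1 − 0.8219²) = 1/√0.3245 = 1.756; τ_4 = 261/1.756 = 148.7 μs.
Total: 166.8 + 19.98 + 187.3 + 148.7 μs.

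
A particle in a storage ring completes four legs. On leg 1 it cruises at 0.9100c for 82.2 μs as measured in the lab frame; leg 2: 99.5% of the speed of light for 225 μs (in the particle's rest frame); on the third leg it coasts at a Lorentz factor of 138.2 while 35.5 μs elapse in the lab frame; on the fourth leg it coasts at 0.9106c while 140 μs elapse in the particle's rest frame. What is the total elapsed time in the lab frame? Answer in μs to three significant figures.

Leg 1: 82.2 μs is already measured in the lab frame.
Leg 2: β = 0.995; γ = 1/√(1 − 0.995²) = 1/√0.009975 = 10.01; Δt_2 = 10.01 × 225 = 2253 μs.
Leg 3: 35.5 μs is already measured in the lab frame.
Leg 4: γ = 1/√(1 − 0.9106²) = 1/√0.1708 = 2.420; Δt_4 = 2.420 × 140 = 338.7 μs.
Total: 82.20 + 2253 + 35.50 + 338.7 μs.

Δt = 2710 μs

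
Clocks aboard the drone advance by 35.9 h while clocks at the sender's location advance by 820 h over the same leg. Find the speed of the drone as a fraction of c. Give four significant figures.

The proper time is measured aboard the drone (both events occur at the drone's location); Δt is measured at the sender's location. γ = Δt/τ = 820/35.9 = 22.84.
β = √(1 − 1/γ²) = √(1 − 0.001917) = √0.9981

β = 0.9990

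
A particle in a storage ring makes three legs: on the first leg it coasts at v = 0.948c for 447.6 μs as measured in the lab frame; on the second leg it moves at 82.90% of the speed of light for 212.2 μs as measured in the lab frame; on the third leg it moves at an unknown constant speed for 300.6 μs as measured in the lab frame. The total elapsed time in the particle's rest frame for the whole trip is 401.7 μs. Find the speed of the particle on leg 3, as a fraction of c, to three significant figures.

Leg 1: γ = 1/√(1 − 0.948²) = 1/√0.1013 = 3.142; τ_1 = 447.6/3.142 = 142.5 μs.
Leg 2: β = 0.8290; γ = 1/√(1 − 0.8290²) = 1/√0.3128 = 1.788; τ_2 = 212.2/1.788 = 118.7 μs.
Leg 3: speed unknown; τ_3 = 300.6/γ_3.
Total proper time: 142.5 + 118.7 + τ_3 = 401.7, so τ_3 = 401.7 − 261.1 = 140.6 μs.
γ_3 = 300.6/140.6 = 2.138; β = √(1 − 1/γ²) = √0.7813.

β = 0.884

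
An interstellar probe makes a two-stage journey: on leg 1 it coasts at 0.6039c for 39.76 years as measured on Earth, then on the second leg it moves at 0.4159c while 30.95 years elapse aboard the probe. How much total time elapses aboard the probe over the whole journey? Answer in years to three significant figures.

Leg 1: γ = 1/√(1 − 0.6039²) = 1/√0.6353 = 1.255; τ_1 = 39.76/1.255 = 31.69 years.
Leg 2: 30.95 years is already measured aboard the probe.
Total: 31.69 + 30.95 years.

τ = 62.6 years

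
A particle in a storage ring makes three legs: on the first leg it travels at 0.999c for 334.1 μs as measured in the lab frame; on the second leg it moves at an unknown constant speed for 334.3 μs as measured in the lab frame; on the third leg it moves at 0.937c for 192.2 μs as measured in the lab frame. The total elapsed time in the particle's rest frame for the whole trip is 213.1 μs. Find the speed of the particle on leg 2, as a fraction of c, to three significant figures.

β = 0.920

Leg 1: γ = 1/√(1 − 0.999²) = 1/√0.001999 = 22.37; τ_1 = 334.1/22.37 = 14.94 μs.
Leg 2: speed unknown; τ_2 = 334.3/γ_2.
Leg 3: γ = 1/√(1 − 0.937²) = 1/√0.1220 = 2.863; τ_3 = 192.2/2.863 = 67.14 μs.
Total proper time: 14.94 + τ_2 + 67.14 = 213.1, so τ_2 = 213.1 − 82.08 = 131.0 μs.
γ_2 = 334.3/131.0 = 2.551; β = √(1 − 1/γ²) = √0.8464.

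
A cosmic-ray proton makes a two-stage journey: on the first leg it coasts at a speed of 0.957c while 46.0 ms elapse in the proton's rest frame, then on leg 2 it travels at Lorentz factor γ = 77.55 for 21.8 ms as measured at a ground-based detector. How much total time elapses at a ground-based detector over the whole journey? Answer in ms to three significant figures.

Leg 1: γ = 1/√(1 − 0.957²) = 1/√0.08415 = 3.447; Δt_1 = 3.447 × 46.0 = 158.6 ms.
Leg 2: 21.8 ms is already measured at a ground-based detector.
Total: 158.6 + 21.80 ms.

Δt = 180 ms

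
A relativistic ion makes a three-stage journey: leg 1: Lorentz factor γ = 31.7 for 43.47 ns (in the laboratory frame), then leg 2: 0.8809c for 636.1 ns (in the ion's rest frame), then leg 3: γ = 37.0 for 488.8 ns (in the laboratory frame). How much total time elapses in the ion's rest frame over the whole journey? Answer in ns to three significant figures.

Leg 1: γ = 31.7; τ_1 = 43.47/31.70 = 1.371 ns.
Leg 2: 636.1 ns is already measured in the ion's rest frame.
Leg 3: γ = 37.0; τ_3 = 488.8/37.00 = 13.21 ns.
Total: 1.371 + 636.1 + 13.21 ns.

τ = 651 ns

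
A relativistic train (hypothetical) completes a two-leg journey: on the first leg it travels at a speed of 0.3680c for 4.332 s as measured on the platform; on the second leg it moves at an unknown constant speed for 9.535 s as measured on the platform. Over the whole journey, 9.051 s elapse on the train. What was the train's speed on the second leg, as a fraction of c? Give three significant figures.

Leg 1: γ = 1/√(1 − 0.3680²) = 1/√0.8646 = 1.075; τ_1 = 4.332/1.075 = 4.028 s.
Leg 2: speed unknown; τ_2 = 9.535/γ_2.
Total proper time: 4.028 + τ_2 = 9.051, so τ_2 = 9.051 − 4.028 = 5.023 s.
γ_2 = 9.535/5.023 = 1.898; β = √(1 − 1/γ²) = √0.7225.

β = 0.850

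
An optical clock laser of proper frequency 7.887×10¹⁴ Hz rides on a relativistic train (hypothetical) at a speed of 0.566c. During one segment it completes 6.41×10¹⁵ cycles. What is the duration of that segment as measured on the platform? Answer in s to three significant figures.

γ = 1/√(1 − 0.566²) = 1/√0.6796 = 1.213
Proper time for N cycles: τ = N/f = 6.41×10¹⁵/(7.887×10¹⁴) = 8.127×10⁰ s = 8.127 s.
Lab-frame duration Δt = γτ = 1.213 × 8.127 = 9.858 s.

Δt = 9.86 s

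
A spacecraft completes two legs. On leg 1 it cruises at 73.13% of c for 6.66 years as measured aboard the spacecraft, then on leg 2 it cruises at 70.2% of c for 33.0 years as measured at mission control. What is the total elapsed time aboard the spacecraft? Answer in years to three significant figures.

τ = 30.2 years

Leg 1: 6.66 years is already measured aboard the spacecraft.
Leg 2: β = 0.702; γ = 1/√(1 − 0.702²) = 1/√0.5072 = 1.404; τ_2 = 33.0/1.404 = 23.50 years.
Total: 6.660 + 23.50 years.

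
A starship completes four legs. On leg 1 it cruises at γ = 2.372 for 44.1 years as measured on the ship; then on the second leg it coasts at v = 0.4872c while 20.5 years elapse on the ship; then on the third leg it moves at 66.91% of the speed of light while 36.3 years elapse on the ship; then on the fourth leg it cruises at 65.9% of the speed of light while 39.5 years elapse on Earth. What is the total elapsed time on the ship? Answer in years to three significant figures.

τ = 131 years

Leg 1: 44.1 years is already measured on the ship.
Leg 2: 20.5 years is already measured on the ship.
Leg 3: 36.3 years is already measured on the ship.
Leg 4: β = 0.659; γ = 1/√(1 − 0.659²) = 1/√0.5657 = 1.330; τ_4 = 39.5/1.330 = 29.71 years.
Total: 44.10 + 20.50 + 36.30 + 29.71 years.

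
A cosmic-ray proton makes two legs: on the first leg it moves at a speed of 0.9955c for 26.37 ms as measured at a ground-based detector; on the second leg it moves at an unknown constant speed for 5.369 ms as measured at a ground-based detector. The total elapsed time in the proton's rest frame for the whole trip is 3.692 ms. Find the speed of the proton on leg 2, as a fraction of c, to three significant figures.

β = 0.975

Leg 1: γ = 1/√(1 − 0.9955²) = 1/√0.008980 = 10.55; τ_1 = 26.37/10.55 = 2.499 ms.
Leg 2: speed unknown; τ_2 = 5.369/γ_2.
Total proper time: 2.499 + τ_2 = 3.692, so τ_2 = 3.692 − 2.499 = 1.193 ms.
γ_2 = 5.369/1.193 = 4.500; β = √(1 − 1/γ²) = √0.9506.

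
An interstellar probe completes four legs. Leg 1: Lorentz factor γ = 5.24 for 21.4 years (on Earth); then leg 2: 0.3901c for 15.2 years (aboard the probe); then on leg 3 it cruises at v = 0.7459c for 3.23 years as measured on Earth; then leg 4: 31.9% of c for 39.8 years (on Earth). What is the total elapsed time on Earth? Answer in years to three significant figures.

Leg 1: 21.4 years is already measured on Earth.
Leg 2: γ = 1/√(1 − 0.3901²) = 1/√0.8478 = 1.086; Δt_2 = 1.086 × 15.2 = 16.51 years.
Leg 3: 3.23 years is already measured on Earth.
Leg 4: 39.8 years is already measured on Earth.
Total: 21.40 + 16.51 + 3.230 + 39.80 years.

Δt = 80.9 years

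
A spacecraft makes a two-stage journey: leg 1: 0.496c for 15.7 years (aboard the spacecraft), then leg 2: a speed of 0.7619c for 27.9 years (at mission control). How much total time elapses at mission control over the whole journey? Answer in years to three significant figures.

Δt = 46.0 years

Leg 1: γ = 1/√(1 − 0.496²) = 1/√0.7540 = 1.152; Δt_1 = 1.152 × 15.7 = 18.08 years.
Leg 2: 27.9 years is already measured at mission control.
Total: 18.08 + 27.90 years.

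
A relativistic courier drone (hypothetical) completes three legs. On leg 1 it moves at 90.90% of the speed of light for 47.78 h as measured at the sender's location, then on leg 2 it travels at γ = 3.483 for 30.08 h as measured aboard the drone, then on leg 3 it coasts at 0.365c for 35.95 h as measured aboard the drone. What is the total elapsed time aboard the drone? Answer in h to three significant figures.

τ = 85.9 h

Leg 1: β = 0.9090; γ = 1/√(1 − 0.9090²) = 1/√0.1737 = 2.399; τ_1 = 47.78/2.399 = 19.91 h.
Leg 2: 30.08 h is already measured aboard the drone.
Leg 3: 35.95 h is already measured aboard the drone.
Total: 19.91 + 30.08 + 35.95 h.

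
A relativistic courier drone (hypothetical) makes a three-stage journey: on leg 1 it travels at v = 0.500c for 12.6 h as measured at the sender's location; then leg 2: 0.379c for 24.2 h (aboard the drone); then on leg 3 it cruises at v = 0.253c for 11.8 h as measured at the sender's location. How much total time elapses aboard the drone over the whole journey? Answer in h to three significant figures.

τ = 46.5 h

Leg 1: γ = 1/√(1 − 0.500²) = 1/√0.7500 = 1.155; τ_1 = 12.6/1.155 = 10.91 h.
Leg 2: 24.2 h is already measured aboard the drone.
Leg 3: γ = 1/√(1 − 0.253²) = 1/√0.9360 = 1.034; τ_3 = 11.8/1.034 = 11.42 h.
Total: 10.91 + 24.20 + 11.42 h.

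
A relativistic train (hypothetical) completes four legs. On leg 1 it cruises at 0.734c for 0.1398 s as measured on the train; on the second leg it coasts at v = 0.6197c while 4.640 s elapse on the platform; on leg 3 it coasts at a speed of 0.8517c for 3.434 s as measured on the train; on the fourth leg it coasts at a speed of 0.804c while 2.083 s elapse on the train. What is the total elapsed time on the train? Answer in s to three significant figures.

τ = 9.30 s

Leg 1: 0.1398 s is already measured on the train.
Leg 2: γ = 1/√(1 − 0.6197²) = 1/√0.6160 = 1.274; τ_2 = 4.640/1.274 = 3.642 s.
Leg 3: 3.434 s is already measured on the train.
Leg 4: 2.083 s is already measured on the train.
Total: 0.1398 + 3.642 + 3.434 + 2.083 s.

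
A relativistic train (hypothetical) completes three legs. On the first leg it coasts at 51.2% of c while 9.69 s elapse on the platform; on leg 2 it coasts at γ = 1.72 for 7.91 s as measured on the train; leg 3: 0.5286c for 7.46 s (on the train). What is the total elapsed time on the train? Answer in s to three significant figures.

Leg 1: β = 0.512; γ = 1/√(1 − 0.512²) = 1/√0.7379 = 1.164; τ_1 = 9.69/1.164 = 8.324 s.
Leg 2: 7.91 s is already measured on the train.
Leg 3: 7.46 s is already measured on the train.
Total: 8.324 + 7.910 + 7.460 s.

τ = 23.7 s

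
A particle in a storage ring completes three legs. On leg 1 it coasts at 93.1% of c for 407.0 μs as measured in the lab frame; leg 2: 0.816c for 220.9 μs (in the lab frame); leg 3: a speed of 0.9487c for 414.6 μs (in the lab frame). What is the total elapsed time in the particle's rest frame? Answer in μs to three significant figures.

τ = 407 μs

Leg 1: β = 0.931; γ = 1/√(1 − 0.931²) = 1/√0.1332 = 2.740; τ_1 = 407.0/2.740 = 148.6 μs.
Leg 2: γ = 1/√(1 − 0.816²) = 1/√0.3341 = 1.730; τ_2 = 220.9/1.730 = 127.7 μs.
Leg 3: γ = 1/√(1 − 0.9487²) = 1/√0.09997 = 3.163; τ_3 = 414.6/3.163 = 131.1 μs.
Total: 148.6 + 127.7 + 131.1 μs.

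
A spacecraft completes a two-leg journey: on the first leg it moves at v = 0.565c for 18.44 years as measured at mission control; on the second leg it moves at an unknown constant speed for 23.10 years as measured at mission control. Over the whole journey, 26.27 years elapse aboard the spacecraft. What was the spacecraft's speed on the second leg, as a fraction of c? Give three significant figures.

β = 0.878

Leg 1: γ = 1/√(1 − 0.565²) = 1/√0.6808 = 1.212; τ_1 = 18.44/1.212 = 15.21 years.
Leg 2: speed unknown; τ_2 = 23.10/γ_2.
Total proper time: 15.21 + τ_2 = 26.27, so τ_2 = 26.27 − 15.21 = 11.06 years.
γ_2 = 23.10/11.06 = 2.089; β = √(1 − 1/γ²) = √0.7710.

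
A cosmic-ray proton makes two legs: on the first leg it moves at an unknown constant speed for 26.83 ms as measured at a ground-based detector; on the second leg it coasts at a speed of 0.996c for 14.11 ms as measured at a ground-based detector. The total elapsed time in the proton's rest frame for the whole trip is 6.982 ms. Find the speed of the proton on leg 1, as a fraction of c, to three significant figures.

β = 0.977

Leg 1: speed unknown; τ_1 = 26.83/γ_1.
Leg 2: γ = 1/√(1 − 0.996²) = 1/√0.007984 = 11.19; τ_2 = 14.11/11.19 = 1.261 ms.
Total proper time: τ_1 + 1.261 = 6.982, so τ_1 = 6.982 − 1.261 = 5.721 ms.
γ_1 = 26.83/5.721 = 4.690; β = √(1 − 1/γ²) = √0.9545.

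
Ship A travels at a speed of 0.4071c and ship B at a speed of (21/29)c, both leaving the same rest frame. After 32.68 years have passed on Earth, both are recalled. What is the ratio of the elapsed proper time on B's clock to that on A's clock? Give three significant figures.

τ_B/τ_A = 0.755

A: γ = 1/√(1 − 0.4071²) = 1/√0.8343 = 1.095. B: γ = 1/√(1 − (21/29)²) = 29/20 = 1.450.
τ_A/τ_B = γ_B/γ_A = 1.450/1.095 = 1.324, so τ_B/τ_A = 0.7551.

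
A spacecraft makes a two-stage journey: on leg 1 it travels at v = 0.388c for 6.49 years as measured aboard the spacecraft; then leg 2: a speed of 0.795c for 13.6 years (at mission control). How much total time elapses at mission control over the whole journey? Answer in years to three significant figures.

Δt = 20.6 years

Leg 1: γ = 1/√(1 − 0.388²) = 1/√0.8495 = 1.085; Δt_1 = 1.085 × 6.49 = 7.042 years.
Leg 2: 13.6 years is already measured at mission control.
Total: 7.042 + 13.60 years.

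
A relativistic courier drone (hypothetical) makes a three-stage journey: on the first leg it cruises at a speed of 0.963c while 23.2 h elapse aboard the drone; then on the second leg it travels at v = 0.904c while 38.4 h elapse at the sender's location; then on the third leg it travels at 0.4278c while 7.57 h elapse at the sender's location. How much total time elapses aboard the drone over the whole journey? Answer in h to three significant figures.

Leg 1: 23.2 h is already measured aboard the drone.
Leg 2: γ = 1/√(1 − 0.904²) = 1/√0.1828 = 2.339; τ_2 = 38.4/2.339 = 16.42 h.
Leg 3: γ = 1/√(1 − 0.4278²) = 1/√0.8170 = 1.106; τ_3 = 7.57/1.106 = 6.842 h.
Total: 23.20 + 16.42 + 6.842 h.

τ = 46.5 h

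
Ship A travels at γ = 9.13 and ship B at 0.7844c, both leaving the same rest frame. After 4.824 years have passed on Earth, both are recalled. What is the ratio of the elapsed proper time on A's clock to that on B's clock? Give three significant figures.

τ_A/τ_B = 0.177

A: γ = 9.13. B: γ = 1/√(1 − 0.7844²) = 1/√0.3847 = 1.612.
τ_A/τ_B = γ_B/γ_A = 1.612/9.130 = 0.1766, so τ_A/τ_B = 0.1766.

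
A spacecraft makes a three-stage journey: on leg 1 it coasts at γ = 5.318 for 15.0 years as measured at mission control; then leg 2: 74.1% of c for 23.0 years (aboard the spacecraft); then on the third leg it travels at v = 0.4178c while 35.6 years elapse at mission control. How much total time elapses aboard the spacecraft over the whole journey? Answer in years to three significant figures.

Leg 1: γ = 5.318; τ_1 = 15.0/5.318 = 2.821 years.
Leg 2: 23.0 years is already measured aboard the spacecraft.
Leg 3: γ = 1/√(1 − 0.4178²) = 1/√0.8254 = 1.101; τ_3 = 35.6/1.101 = 32.34 years.
Total: 2.821 + 23.00 + 32.34 years.

τ = 58.2 years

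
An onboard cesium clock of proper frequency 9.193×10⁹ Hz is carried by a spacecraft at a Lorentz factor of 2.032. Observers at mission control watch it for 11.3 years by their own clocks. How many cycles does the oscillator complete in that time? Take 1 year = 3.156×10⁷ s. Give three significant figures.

N = 1.61×10¹⁸

γ = 2.032
During 11.3 years of lab time, the oscillator's proper time advances by τ = Δt/γ = 11.3/2.032 = 5.561 years = 1.755×10⁸ s.
N = f × τ = 9.193×10⁹ × 1.755×10⁸ = 1.613×10¹⁸.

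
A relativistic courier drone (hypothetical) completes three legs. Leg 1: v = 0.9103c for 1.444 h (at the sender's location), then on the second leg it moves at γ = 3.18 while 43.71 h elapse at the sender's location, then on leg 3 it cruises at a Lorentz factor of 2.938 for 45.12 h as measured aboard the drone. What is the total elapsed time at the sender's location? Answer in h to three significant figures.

Δt = 178 h

Leg 1: 1.444 h is already measured at the sender's location.
Leg 2: 43.71 h is already measured at the sender's location.
Leg 3: γ = 2.938; Δt_3 = 2.938 × 45.12 = 132.6 h.
Total: 1.444 + 43.71 + 132.6 h.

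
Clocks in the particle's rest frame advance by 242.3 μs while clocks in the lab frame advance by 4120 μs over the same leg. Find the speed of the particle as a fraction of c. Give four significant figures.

The proper time is measured in the particle's rest frame (both events occur at the particle's location); Δt is measured in the lab frame. γ = Δt/τ = 4120/242.3 = 17.00.
β = √(1 − 1/γ²) = √(1 − 0.003459) = √0.9965

β = 0.9983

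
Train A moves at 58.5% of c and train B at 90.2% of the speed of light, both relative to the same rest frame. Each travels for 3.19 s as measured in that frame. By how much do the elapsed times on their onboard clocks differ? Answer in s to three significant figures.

|τ_A − τ_B| = 1.21 s

A: β = 0.585; γ = 1/√(1 − 0.585²) = 1/√0.6578 = 1.233; τ_A = 3.19/1.233 = 2.587 s.
B: β = 0.902; γ = 1/√(1 − 0.902²) = 1/√0.1864 = 2.316; τ_B = 3.19/2.316 = 1.377 s.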